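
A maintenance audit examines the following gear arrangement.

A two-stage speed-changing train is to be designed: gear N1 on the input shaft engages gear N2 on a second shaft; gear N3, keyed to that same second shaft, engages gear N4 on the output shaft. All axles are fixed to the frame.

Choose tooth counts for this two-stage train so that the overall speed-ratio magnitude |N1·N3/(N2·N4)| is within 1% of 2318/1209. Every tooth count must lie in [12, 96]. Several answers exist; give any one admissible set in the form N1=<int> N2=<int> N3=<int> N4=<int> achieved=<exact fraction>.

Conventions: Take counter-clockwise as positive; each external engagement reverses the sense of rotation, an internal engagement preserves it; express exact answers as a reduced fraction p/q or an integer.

N1=38 N2=13 N3=61 N4=93 achieved=2318/1209

design class (target 2318/1209): fixed-axis compound train
target = 2318/1209 in lowest terms: an exact hit needs N1·N3 = k·2318 and N2·N4 = k·1209 for one integer k, every count in [12, 96]; additionally prefer no 1:1 stage (N1 ≠ N2, N3 ≠ N4)
k = 1: N1·N3 = 2318 = 38·61, N2·N4 = 1209 = 13·93
achieved = 38·61/(13·93) = 2318/1209; |achieved − target| = 0 ≤ 1159/60450 ✓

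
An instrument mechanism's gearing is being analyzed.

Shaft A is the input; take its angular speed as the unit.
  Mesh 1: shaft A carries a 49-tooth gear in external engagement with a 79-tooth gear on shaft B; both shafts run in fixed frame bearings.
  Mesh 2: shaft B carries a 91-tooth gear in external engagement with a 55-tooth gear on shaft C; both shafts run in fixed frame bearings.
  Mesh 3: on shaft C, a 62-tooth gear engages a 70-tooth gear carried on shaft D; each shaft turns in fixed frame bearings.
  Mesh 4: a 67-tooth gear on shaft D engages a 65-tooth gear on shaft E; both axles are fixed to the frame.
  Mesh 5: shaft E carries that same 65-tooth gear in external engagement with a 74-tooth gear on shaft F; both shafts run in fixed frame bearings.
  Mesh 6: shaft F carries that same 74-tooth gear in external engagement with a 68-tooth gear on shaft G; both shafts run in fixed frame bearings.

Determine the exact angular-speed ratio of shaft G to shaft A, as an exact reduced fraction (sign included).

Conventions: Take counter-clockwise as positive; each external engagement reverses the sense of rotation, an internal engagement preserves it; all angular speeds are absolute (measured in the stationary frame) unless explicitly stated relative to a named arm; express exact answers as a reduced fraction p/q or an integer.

class = fixed-axis compound train [6 meshes; 6 ratios multiply, 6 sense flips]
mesh 1 [49T→79T]: running ratio 49/79, sense −
mesh 2 [91T→55T]: running ratio 4459/4345, sense +
mesh 3 [62T→70T]: running ratio 19747/21725, sense −
mesh 4 [67T→65T]: running ratio 101773/108625, sense +
mesh 5 [65T→74T]: running ratio 1323049/1607650, sense −
mesh 6 [74T→68T]: running ratio 1323049/1477300, sense +
ω_out/ω_in = 1323049/1477300

1323049/1477300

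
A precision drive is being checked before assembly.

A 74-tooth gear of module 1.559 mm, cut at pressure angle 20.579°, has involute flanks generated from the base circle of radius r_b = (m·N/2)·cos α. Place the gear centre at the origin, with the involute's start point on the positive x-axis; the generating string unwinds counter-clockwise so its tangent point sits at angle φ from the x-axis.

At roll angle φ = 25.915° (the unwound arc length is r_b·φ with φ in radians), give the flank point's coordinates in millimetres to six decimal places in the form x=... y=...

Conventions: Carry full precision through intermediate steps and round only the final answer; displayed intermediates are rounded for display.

recognized (one wheel, involute flank): single-mesh tooth geometry, m = 1.559, N = 74
pitch radius r_p = m·N/2 = 1.559·74/2 = 57.683000
base radius r_b = r_p·cos α = 57.683000·cos 20.579° = 54.002157
roll angle φ = 25.915° = 0.45230208 rad
x = r_b·(cos φ + φ·sin φ) = 59.246645
y = r_b·(sin φ − φ·cos φ) = 1.631792

x=59.246645 y=1.631792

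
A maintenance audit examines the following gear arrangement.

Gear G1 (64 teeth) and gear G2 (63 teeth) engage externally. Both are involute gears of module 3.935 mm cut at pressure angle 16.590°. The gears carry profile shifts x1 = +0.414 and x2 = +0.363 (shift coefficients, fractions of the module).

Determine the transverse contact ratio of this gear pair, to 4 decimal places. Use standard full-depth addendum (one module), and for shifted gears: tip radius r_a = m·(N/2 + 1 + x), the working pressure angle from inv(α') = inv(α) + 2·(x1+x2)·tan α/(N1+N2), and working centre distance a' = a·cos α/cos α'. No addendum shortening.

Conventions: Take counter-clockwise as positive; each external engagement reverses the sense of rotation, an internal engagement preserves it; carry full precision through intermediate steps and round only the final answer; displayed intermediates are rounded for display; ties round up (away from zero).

topology: single-mesh involute geometry — m = 3.935, 64T/63T pair
base radii: r_b1 = 120.678255, r_b2 = 118.792658
tip radii: r_a1 = 131.484090, r_a2 = 129.315905
inv(α') = inv(16.590°) + 2·(+0.414+0.363)·tan α/(64+63) = 0.01201824  ⇒  α' = 18.65663°
a' = a·cos α / cos α' = 249.8725·cos 16.590°/cos 18.65663° = 252.752364
action lengths: √(r_a1²−r_b1²) = 52.199853, √(r_a2²−r_b2²) = 51.097043
base pitch p_b = π·m·cos α = 11.847560
CR = (52.199853 + 51.097043 − 252.752364·sin 18.65663°)/11.847560 = 1.894269
contact ratio ≈ 1.8943

1.8943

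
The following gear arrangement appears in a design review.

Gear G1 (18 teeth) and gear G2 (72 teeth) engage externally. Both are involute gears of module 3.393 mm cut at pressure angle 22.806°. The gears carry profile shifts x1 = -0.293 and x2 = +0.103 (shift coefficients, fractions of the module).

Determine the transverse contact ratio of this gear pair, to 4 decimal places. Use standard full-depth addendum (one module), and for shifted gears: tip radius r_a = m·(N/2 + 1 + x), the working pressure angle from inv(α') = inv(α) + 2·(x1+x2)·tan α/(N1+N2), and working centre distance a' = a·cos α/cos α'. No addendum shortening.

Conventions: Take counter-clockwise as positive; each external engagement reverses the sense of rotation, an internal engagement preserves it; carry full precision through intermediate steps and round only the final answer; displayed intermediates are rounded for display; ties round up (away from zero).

topology: single-mesh involute geometry — m = 3.393, 18T/72T pair
base radii: r_b1 = 28.149696, r_b2 = 112.598783
tip radii: r_a1 = 32.935851, r_a2 = 125.890479
inv(α') = inv(22.806°) + 2·(-0.293+0.103)·tan α/(18+72) = 0.02066935  ⇒  α' = 22.21375°
a' = a·cos α / cos α' = 152.6850·cos 22.806°/cos 22.21375° = 152.032341
action lengths: √(r_a1²−r_b1²) = 17.098682, √(r_a2²−r_b2²) = 56.302103
base pitch p_b = π·m·cos α = 9.826097
CR = (17.098682 + 56.302103 − 152.032341·sin 22.21375°)/9.826097 = 1.620478
contact ratio ≈ 1.6205

1.6205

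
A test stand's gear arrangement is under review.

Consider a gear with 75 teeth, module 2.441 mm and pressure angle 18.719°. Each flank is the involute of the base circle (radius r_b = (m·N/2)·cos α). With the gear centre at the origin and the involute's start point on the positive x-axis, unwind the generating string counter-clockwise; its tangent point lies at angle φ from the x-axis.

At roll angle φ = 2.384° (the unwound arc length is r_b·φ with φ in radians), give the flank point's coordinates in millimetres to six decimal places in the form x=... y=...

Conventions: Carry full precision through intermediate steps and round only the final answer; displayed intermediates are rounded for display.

x=86.770538 y=0.002081

single-mesh involute tooth geometry (75T wheel at module 2.441)
pitch radius r_p = m·N/2 = 2.441·75/2 = 91.537500
base radius r_b = r_p·cos α = 91.537500·cos 18.719° = 86.695524
roll angle φ = 2.384° = 0.04160865 rad
x = r_b·(cos φ + φ·sin φ) = 86.770538
y = r_b·(sin φ − φ·cos φ) = 0.002081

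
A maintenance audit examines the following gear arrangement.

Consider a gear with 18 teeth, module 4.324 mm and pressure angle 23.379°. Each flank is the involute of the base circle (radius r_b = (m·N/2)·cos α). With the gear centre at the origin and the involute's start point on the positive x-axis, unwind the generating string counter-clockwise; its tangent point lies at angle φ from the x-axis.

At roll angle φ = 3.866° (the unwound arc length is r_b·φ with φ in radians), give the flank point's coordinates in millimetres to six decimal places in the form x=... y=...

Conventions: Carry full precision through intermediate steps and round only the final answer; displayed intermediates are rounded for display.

x=35.802224 y=0.003656

topology: single-mesh involute geometry — m = 4.324, N = 18
pitch radius r_p = m·N/2 = 4.324·18/2 = 38.916000
base radius r_b = r_p·cos α = 38.916000·cos 23.379° = 35.721001
roll angle φ = 3.866° = 0.06747443 rad
x = r_b·(cos φ + φ·sin φ) = 35.802224
y = r_b·(sin φ − φ·cos φ) = 0.003656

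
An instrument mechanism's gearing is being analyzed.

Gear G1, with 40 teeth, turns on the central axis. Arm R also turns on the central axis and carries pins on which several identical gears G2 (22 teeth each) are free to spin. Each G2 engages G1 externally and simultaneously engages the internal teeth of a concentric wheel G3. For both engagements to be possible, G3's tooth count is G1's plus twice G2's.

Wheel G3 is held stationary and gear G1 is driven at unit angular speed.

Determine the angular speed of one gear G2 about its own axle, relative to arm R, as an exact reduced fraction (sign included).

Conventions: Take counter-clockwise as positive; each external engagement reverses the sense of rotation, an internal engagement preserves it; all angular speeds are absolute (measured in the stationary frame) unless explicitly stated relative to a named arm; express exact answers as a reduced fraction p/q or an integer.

class = planetary set [G3 = 40+2·22 = 84; Willis about the carrier]
ring teeth: 40 + 2·22 = 84
40(ω_sun−ω_arm) = −84(ω_ring−ω_arm),  ω_ring = 0, ω_sun = 1
40(1−ω_arm) = −84(0−ω_arm)  ⇒  124·ω_arm = 40  ⇒  ω_arm = 10/31
sun–planet mesh: 40·(1−10/31) = −22·(ω_p−ω_arm)  ⇒  ω_p−ω_arm = -420/341
exact speed ratio = -420/341

-420/341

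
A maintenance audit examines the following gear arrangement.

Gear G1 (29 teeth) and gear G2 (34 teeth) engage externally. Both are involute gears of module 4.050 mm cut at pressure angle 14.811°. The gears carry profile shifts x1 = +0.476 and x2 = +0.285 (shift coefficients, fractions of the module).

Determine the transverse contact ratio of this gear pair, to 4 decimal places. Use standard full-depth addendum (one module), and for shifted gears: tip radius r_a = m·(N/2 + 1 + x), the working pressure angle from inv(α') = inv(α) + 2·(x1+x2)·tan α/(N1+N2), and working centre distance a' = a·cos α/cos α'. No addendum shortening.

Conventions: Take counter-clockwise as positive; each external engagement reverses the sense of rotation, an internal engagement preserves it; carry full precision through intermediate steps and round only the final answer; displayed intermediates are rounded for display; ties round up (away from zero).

1.7485

single-mesh involute tooth geometry (29T engaging 34T at module 4.050)
base radii: r_b1 = 56.773822, r_b2 = 66.562413
tip radii: r_a1 = 64.702800, r_a2 = 74.054250
inv(α') = inv(14.811°) + 2·(+0.476+0.285)·tan α/(29+34) = 0.01230405  ⇒  α' = 18.79910°
a' = a·cos α / cos α' = 127.5750·cos 14.811°/cos 18.79910° = 130.286456
action lengths: √(r_a1²−r_b1²) = 31.035229, √(r_a2²−r_b2²) = 32.457313
base pitch p_b = π·m·cos α = 12.300705
CR = (31.035229 + 32.457313 − 130.286456·sin 18.79910°)/12.300705 = 1.748487
contact ratio ≈ 1.7485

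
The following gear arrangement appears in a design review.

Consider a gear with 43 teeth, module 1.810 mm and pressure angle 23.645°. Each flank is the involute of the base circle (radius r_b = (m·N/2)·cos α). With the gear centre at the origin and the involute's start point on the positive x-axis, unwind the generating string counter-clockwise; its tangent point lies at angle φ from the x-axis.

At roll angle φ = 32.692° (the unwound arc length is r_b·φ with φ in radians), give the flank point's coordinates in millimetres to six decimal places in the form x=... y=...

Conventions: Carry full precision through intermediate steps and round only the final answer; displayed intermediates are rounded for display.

topology: single-mesh involute geometry — m = 1.810, N = 43
pitch radius r_p = m·N/2 = 1.810·43/2 = 38.915000
base radius r_b = r_p·cos α = 38.915000·cos 23.645° = 35.648008
roll angle φ = 32.692° = 0.57058304 rad
x = r_b·(cos φ + φ·sin φ) = 40.987051
y = r_b·(sin φ − φ·cos φ) = 2.136314

x=40.987051 y=2.136314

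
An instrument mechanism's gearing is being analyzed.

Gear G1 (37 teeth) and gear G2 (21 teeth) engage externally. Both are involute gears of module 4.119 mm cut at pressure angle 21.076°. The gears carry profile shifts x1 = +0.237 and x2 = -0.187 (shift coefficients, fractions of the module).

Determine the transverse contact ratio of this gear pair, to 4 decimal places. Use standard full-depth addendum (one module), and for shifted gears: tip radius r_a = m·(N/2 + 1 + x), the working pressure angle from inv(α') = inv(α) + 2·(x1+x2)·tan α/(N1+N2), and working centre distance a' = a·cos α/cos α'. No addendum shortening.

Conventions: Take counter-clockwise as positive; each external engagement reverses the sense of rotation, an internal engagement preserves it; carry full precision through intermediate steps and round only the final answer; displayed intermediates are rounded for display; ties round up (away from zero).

1.5892

class = single-mesh tooth geometry [involute pair 37T × 21T, m = 4.119]
base radii: r_b1 = 71.103943, r_b2 = 40.356292
tip radii: r_a1 = 81.296703, r_a2 = 46.598247
inv(α') = inv(21.076°) + 2·(+0.237-0.187)·tan α/(37+21) = 0.01820558  ⇒  α' = 21.32898°
a' = a·cos α / cos α' = 119.4510·cos 21.076°/cos 21.32898° = 119.655775
action lengths: √(r_a1²−r_b1²) = 39.412982, √(r_a2²−r_b2²) = 23.297345
base pitch p_b = π·m·cos α = 12.074574
CR = (39.412982 + 23.297345 − 119.655775·sin 21.32898°)/12.074574 = 1.589193
contact ratio ≈ 1.5892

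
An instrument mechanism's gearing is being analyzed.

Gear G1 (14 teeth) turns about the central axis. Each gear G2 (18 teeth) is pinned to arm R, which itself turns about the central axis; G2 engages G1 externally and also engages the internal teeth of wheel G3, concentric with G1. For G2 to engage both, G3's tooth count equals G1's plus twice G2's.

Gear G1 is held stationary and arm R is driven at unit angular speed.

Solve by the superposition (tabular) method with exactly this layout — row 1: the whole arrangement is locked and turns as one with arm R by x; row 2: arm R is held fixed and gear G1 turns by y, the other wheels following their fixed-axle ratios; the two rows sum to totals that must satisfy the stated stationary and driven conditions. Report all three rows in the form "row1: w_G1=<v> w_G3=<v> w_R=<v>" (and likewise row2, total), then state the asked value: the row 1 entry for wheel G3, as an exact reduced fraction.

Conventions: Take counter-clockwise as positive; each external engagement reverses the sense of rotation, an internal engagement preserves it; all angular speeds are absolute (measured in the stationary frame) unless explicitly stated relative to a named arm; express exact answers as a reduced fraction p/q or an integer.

class = planetary set [G3 = 14+2·18 = 50; Willis about the carrier]
row 1 — lock + rotate with arm: ω_sun = ω_ring = ω_arm = x
row 2 (arm held, sun turns y): ω_ring = −(14/50)·y, ω_arm = 0
boundary: total ω_sun = x + y = 0 and total ω_arm = x = 1  ⇒  y = -1, x = 1
row 2 ring = −(14/50)·(-1) = 7/25
totals (row 1 + row 2): sun 1 + (-1) = 0, ring 1 + 7/25 = 32/25, arm 1 + 0 = 1
asked cell (row1, ring) = 1

row1: w_G1=1 w_G3=1 w_R=1
row2: w_G1=-1 w_G3=7/25 w_R=0
total: w_G1=0 w_G3=32/25 w_R=1
asked value: 1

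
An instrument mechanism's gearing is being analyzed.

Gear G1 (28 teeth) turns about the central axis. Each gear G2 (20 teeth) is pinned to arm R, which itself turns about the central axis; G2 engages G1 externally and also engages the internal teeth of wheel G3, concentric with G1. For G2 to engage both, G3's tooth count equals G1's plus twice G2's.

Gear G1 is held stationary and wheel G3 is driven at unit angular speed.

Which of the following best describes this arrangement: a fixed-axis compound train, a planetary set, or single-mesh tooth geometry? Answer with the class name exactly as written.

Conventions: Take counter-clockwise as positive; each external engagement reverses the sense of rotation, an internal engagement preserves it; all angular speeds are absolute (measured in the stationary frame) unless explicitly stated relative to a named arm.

recognized (axles ride arm R): planetary set, 28/20/68 teeth
classification: planetary set

planetary set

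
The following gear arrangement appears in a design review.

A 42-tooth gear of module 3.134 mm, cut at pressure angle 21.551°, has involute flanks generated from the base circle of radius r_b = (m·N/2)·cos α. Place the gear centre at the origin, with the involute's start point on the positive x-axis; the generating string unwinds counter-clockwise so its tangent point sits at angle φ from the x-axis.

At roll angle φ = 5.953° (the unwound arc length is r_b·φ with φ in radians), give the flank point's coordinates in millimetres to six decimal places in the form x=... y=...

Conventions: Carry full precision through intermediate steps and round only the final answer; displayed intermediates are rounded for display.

class = single-mesh tooth geometry [base-circle involute, m = 3.134, 42T]
pitch radius r_p = m·N/2 = 3.134·42/2 = 65.814000
base radius r_b = r_p·cos α = 65.814000·cos 21.551° = 61.213007
roll angle φ = 5.953° = 0.10389945 rad
x = r_b·(cos φ + φ·sin φ) = 61.542516
y = r_b·(sin φ − φ·cos φ) = 0.022861

x=61.542516 y=0.022861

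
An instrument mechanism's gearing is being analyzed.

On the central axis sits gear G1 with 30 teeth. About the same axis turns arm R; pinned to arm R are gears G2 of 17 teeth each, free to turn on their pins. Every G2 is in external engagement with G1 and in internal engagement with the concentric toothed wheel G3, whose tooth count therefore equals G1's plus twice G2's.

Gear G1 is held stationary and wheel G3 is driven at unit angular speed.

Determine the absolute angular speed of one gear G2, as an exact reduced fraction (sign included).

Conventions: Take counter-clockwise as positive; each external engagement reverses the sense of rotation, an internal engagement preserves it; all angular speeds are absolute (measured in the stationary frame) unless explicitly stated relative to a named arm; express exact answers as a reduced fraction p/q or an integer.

32/17

planetary set (30T centre, 17T on arm, 64T internal) — Willis relation
ring teeth: 30 + 2·17 = 64
30(ω_sun−ω_arm) = −64(ω_ring−ω_arm),  ω_sun = 0, ω_ring = 1
30(0−ω_arm) = −64(1−ω_arm)  ⇒  94·ω_arm = 64  ⇒  ω_arm = 32/47
sun–planet mesh: 30·(0−32/47) = −17·(ω_p−ω_arm)  ⇒  ω_p−ω_arm = 960/799
ω_p = 32/47 + 960/799 = 32/17
exact speed ratio = 32/17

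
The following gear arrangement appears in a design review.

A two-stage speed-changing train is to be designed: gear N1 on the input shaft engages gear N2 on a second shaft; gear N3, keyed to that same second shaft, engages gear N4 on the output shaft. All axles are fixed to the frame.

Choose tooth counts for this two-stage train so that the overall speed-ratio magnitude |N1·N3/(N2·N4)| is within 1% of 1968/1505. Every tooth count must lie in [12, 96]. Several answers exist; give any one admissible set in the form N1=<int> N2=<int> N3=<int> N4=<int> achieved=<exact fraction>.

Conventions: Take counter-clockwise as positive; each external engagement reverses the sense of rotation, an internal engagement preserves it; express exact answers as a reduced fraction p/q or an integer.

N1=24 N2=35 N3=82 N4=43 achieved=1968/1505

class = fixed-axis compound train [2-stage, 1968/1505 wanted]
target = 1968/1505 in lowest terms: an exact hit needs N1·N3 = k·1968 and N2·N4 = k·1505 for one integer k, every count in [12, 96]; additionally prefer no 1:1 stage (N1 ≠ N2, N3 ≠ N4)
k = 1: N1·N3 = 1968 = 24·82, N2·N4 = 1505 = 35·43
achieved = 24·82/(35·43) = 1968/1505; |achieved − target| = 0 ≤ 492/37625 ✓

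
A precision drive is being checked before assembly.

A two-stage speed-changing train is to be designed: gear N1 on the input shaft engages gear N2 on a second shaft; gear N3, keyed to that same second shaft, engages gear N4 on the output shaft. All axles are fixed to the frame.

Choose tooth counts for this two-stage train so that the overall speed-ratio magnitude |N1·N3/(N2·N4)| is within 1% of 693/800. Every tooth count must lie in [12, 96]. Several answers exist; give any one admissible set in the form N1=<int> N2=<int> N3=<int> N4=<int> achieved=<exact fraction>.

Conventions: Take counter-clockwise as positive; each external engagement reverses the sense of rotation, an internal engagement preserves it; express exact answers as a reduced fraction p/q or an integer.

N1=21 N2=16 N3=33 N4=50 achieved=693/800

design class (target 693/800): fixed-axis compound train
target = 693/800 in lowest terms: an exact hit needs N1·N3 = k·693 and N2·N4 = k·800 for one integer k, every count in [12, 96]; additionally prefer no 1:1 stage (N1 ≠ N2, N3 ≠ N4)
k = 1: N1·N3 = 693 = 21·33, N2·N4 = 800 = 16·50
achieved = 21·33/(16·50) = 693/800; |achieved − target| = 0 ≤ 693/80000 ✓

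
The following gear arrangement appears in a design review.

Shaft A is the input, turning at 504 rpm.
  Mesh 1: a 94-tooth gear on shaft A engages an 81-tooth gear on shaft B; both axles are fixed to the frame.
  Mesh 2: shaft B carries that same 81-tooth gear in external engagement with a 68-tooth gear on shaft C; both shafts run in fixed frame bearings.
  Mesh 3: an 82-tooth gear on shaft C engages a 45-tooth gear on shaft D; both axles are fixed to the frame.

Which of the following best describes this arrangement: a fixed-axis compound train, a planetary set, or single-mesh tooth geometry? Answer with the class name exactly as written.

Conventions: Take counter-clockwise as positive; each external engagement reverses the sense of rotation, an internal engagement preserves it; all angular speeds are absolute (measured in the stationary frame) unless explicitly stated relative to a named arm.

topology: fixed-axis compound train — 3 meshes, A→D
classification: fixed-axis compound train

fixed-axis compound train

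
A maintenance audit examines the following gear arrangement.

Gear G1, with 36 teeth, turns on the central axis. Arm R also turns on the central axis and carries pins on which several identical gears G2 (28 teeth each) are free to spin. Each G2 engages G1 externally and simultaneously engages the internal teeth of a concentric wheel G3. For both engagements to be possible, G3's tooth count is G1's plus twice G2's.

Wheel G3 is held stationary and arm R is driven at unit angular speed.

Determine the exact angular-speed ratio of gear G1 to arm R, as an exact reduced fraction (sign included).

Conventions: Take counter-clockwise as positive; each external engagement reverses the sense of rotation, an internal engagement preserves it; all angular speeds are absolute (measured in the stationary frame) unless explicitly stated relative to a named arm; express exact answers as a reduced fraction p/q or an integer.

class = planetary set [G3 = 36+2·28 = 92; Willis about the carrier]
ring teeth: 36 + 2·28 = 92
36(ω_sun−ω_arm) = −92(ω_ring−ω_arm),  ω_ring = 0, ω_arm = 1
ω_sun = 1 − (92/36)(0−1) = 32/9
ω_out/ω_in = 32/9

32/9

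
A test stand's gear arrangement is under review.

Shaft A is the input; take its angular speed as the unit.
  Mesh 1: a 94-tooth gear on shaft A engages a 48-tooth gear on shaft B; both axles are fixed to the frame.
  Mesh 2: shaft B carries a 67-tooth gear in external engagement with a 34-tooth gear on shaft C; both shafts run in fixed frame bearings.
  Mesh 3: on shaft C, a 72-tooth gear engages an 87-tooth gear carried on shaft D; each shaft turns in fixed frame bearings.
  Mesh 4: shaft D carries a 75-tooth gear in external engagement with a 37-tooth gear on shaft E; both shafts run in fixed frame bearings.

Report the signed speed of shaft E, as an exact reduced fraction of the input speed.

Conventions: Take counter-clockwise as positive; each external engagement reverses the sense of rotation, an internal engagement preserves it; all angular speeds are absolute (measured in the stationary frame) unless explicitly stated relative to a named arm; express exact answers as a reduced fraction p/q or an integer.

236175/36482

4-mesh fixed-axis compound train (all bearings frame-fixed)
mesh 1 [94T→48T]: |ω|/ω_in = 1×94/48 = 47/24, sense flips to −
mesh 2 [67T→34T]: |ω|/ω_in = (47/24)×67/34 = 3149/816, sense flips to +
mesh 3 [72T→87T]: |ω|/ω_in = (3149/816)×72/87 = 3149/986, sense flips to −
mesh 4 [75T→37T]: |ω|/ω_in = (3149/986)×75/37 = 236175/36482, sense flips to +
signed output speed (× input speed) = 236175/36482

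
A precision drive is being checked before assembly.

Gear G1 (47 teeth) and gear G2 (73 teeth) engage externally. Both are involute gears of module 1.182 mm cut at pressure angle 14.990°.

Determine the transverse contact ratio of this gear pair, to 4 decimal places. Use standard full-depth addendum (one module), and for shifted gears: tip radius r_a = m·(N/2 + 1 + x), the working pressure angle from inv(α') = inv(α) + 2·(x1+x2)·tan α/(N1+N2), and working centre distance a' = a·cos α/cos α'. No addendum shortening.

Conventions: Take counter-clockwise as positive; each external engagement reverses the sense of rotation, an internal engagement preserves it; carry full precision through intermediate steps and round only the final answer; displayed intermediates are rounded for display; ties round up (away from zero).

2.1319

recognized (one external pair, fixed centres): single-mesh tooth geometry, m = 1.182, N1 = 47, N2 = 73
base radii: r_b1 = 26.831776, r_b2 = 41.674886
tip radii: r_a1 = 28.959000, r_a2 = 44.325000
no profile shift: α' = α, a' = a
action lengths: √(r_a1²−r_b1²) = 10.894011, √(r_a2²−r_b2²) = 15.096671
base pitch p_b = π·m·cos α = 3.587000
CR = (10.894011 + 15.096671 − 70.920000·sin 14.99000°)/3.587000 = 2.131918
contact ratio ≈ 2.1319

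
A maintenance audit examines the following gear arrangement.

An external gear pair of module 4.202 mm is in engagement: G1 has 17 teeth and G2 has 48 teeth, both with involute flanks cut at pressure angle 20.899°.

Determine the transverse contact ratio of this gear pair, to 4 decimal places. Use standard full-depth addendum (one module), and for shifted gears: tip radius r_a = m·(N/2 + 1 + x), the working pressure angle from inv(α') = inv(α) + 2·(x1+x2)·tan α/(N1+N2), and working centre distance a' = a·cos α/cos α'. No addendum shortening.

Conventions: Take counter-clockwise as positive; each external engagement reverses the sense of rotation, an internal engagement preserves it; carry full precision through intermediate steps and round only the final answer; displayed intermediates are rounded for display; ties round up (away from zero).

1.5946

class = single-mesh tooth geometry [involute pair 17T × 48T, m = 4.202]
base radii: r_b1 = 33.367204, r_b2 = 94.213281
tip radii: r_a1 = 39.919000, r_a2 = 105.050000
no profile shift: α' = α, a' = a
action lengths: √(r_a1²−r_b1²) = 21.912469, √(r_a2²−r_b2²) = 46.468917
base pitch p_b = π·m·cos α = 12.332490
CR = (21.912469 + 46.468917 − 136.565000·sin 20.89900°)/12.332490 = 1.594624
contact ratio ≈ 1.5946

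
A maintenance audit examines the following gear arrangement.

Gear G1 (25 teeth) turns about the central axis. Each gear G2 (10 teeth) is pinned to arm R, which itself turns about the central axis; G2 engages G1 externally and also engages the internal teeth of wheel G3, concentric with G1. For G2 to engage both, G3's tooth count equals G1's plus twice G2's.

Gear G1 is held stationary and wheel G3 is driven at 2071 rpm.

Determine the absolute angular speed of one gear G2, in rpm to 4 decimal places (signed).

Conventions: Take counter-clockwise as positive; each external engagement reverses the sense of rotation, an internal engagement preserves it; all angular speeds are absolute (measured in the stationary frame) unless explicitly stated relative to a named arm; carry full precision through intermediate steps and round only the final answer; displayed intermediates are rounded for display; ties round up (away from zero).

+4659.7500 rpm

topology: planetary set — G1 25T / G2 10T / G3 45T, arm = carrier (Willis)
normalise by the input: solve with ω_ring = 1, then scale by 2071 rpm
ring teeth: 25 + 2·10 = 45
25(ω_sun−ω_arm) = −45(ω_ring−ω_arm),  ω_sun = 0, ω_ring = 1
25(0−ω_arm) = −45(1−ω_arm)  ⇒  70·ω_arm = 45  ⇒  ω_arm = 9/14
sun–planet mesh: 25·(0−9/14) = −10·(ω_p−ω_arm)  ⇒  ω_p−ω_arm = 45/28
ω_p = 9/14 + 45/28 = 9/4
scale: ω_p = 9/4 × 2071 rpm = +4659.7500 rpm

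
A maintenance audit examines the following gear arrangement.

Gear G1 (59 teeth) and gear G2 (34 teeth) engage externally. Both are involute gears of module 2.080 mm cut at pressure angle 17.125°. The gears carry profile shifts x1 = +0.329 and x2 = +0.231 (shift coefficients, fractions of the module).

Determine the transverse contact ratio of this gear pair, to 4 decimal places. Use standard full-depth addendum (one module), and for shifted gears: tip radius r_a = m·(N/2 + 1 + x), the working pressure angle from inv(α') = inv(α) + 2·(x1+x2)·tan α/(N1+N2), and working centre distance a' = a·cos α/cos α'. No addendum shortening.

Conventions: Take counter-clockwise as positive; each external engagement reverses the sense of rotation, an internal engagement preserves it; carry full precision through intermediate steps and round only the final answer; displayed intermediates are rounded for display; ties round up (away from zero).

recognized (one external pair, fixed centres): single-mesh tooth geometry, m = 2.080, N1 = 59, N2 = 34
base radii: r_b1 = 58.639581, r_b2 = 33.792301
tip radii: r_a1 = 64.124320, r_a2 = 37.920480
inv(α') = inv(17.125°) + 2·(+0.329+0.231)·tan α/(59+34) = 0.01294089  ⇒  α' = 19.10847°
a' = a·cos α / cos α' = 96.7200·cos 17.125°/cos 19.10847° = 97.821812
action lengths: √(r_a1²−r_b1²) = 25.948563, √(r_a2²−r_b2²) = 17.205906
base pitch p_b = π·m·cos α = 6.244803
CR = (25.948563 + 17.205906 − 97.821812·sin 19.10847°)/6.244803 = 1.782563
contact ratio ≈ 1.7826

1.7826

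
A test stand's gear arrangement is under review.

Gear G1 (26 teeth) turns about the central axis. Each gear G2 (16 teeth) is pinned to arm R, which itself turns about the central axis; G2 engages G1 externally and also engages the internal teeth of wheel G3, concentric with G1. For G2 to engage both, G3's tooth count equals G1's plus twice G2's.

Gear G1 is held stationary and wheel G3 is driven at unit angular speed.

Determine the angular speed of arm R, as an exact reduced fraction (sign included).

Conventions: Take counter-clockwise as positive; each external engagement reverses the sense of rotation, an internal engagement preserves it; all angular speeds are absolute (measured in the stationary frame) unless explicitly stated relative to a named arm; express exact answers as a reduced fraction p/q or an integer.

29/42

topology: planetary set — G1 26T / G2 16T / G3 58T, arm = carrier (Willis)
ring teeth: 26 + 2·16 = 58
26(ω_sun−ω_arm) = −58(ω_ring−ω_arm),  ω_sun = 0, ω_ring = 1
26(0−ω_arm) = −58(1−ω_arm)  ⇒  84·ω_arm = 58  ⇒  ω_arm = 29/42
exact speed ratio = 29/42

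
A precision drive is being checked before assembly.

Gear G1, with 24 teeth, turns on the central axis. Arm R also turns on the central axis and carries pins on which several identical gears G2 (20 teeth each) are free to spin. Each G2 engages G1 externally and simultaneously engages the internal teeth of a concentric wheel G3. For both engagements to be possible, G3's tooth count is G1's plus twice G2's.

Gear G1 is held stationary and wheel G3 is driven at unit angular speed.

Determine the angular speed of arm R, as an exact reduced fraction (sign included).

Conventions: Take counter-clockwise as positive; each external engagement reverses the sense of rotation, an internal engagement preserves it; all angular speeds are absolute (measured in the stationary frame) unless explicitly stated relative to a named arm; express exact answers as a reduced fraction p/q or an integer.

8/11

topology: planetary set — G1 24T / G2 20T / G3 64T, arm = carrier (Willis)
ring teeth: 24 + 2·20 = 64
24(ω_sun−ω_arm) = −64(ω_ring−ω_arm),  ω_sun = 0, ω_ring = 1
24(0−ω_arm) = −64(1−ω_arm)  ⇒  88·ω_arm = 64  ⇒  ω_arm = 8/11
exact speed ratio = 8/11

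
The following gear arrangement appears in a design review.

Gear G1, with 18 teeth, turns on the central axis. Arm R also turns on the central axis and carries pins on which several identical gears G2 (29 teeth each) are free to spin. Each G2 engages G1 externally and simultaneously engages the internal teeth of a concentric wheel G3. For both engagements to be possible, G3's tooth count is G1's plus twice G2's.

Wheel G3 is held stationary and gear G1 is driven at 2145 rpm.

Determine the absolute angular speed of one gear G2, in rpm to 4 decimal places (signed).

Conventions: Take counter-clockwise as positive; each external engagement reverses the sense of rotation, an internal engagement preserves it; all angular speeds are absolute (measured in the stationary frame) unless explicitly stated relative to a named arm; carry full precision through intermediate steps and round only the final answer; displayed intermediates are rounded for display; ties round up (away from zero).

-665.6897 rpm

topology: planetary set — G1 18T / G2 29T / G3 76T, arm = carrier (Willis)
normalise by the input: solve with ω_sun = 1, then scale by 2145 rpm
ring teeth: 18 + 2·29 = 76
18(ω_sun−ω_arm) = −76(ω_ring−ω_arm),  ω_ring = 0, ω_sun = 1
18(1−ω_arm) = −76(0−ω_arm)  ⇒  94·ω_arm = 18  ⇒  ω_arm = 9/47
sun–planet mesh: 18·(1−9/47) = −29·(ω_p−ω_arm)  ⇒  ω_p−ω_arm = -684/1363
ω_p = 9/47 − 684/1363 = -9/29
scale: ω_p = -9/29 × 2145 rpm = -665.6897 rpm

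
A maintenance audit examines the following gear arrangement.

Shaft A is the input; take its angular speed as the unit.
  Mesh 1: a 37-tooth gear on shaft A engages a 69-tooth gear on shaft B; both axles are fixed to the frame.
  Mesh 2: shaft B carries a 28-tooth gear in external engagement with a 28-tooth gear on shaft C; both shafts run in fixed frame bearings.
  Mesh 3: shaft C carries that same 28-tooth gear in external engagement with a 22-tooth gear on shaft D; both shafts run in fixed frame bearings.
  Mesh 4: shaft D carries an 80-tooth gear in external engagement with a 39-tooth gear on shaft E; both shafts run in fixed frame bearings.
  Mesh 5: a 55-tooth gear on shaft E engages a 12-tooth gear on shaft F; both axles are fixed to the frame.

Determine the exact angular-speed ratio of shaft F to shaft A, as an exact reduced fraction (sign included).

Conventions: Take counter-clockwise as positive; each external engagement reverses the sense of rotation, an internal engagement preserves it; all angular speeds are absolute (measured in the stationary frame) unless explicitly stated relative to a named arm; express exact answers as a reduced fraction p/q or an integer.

class = fixed-axis compound train [5 meshes; 5 ratios multiply, 5 sense flips]
mesh 1 [37T→69T]: running ratio 37/69, sense −
mesh 2 [28T→28T]: running ratio 37/69, sense +
mesh 3 [28T→22T]: running ratio 518/759, sense −
mesh 4 [80T→39T]: running ratio 41440/29601, sense +
mesh 5 [55T→12T]: running ratio 51800/8073, sense −
ω_out/ω_in = -51800/8073

-51800/8073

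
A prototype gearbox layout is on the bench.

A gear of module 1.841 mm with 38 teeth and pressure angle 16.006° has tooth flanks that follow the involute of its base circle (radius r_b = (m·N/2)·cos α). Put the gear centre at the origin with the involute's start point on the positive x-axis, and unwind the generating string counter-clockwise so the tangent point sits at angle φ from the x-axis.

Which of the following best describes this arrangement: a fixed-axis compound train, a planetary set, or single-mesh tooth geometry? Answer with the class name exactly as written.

single-mesh tooth geometry

single-mesh involute tooth geometry (38T wheel at module 1.841)
classification: single-mesh tooth geometry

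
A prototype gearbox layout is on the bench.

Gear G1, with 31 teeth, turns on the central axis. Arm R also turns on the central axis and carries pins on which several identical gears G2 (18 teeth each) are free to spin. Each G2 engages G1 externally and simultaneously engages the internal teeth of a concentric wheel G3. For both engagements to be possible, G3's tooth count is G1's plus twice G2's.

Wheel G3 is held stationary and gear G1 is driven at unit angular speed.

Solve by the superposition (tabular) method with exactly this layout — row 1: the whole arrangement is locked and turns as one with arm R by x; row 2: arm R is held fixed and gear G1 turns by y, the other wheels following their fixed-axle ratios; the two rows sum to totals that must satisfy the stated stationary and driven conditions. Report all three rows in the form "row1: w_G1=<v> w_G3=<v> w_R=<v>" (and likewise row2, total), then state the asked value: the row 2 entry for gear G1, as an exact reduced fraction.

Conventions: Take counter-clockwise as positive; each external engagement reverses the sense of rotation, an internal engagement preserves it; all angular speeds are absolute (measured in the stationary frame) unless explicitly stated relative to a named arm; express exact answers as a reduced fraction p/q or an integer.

row1: w_G1=31/98 w_G3=31/98 w_R=31/98
row2: w_G1=67/98 w_G3=-31/98 w_R=0
total: w_G1=1 w_G3=0 w_R=31/98
asked value: 67/98

class = planetary set [G3 = 31+2·18 = 67; Willis about the carrier]
row 1: whole set turns with the arm by x
row 2: sun turns y, ring = −(31/67)·y, arm 0
boundary: total ω_ring = x − (31/67)·y = 0 and total ω_sun = x + y = 1  ⇒  y = 67/98, x = 31/98
row 2 ring = −(31/67)·67/98 = -31/98
totals (row 1 + row 2): sun 31/98 + 67/98 = 1, ring 31/98 + (-31/98) = 0, arm 31/98 + 0 = 31/98
asked cell (row2, sun) = 67/98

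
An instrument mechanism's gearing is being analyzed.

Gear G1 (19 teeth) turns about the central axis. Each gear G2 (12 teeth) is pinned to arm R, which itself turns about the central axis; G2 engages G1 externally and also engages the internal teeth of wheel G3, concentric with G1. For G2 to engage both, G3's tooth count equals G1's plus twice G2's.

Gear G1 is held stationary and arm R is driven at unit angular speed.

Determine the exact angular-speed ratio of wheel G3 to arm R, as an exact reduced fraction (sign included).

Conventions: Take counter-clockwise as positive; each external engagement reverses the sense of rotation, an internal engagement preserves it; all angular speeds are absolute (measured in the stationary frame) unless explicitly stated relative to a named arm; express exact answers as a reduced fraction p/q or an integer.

62/43

class = planetary set [G3 = 19+2·12 = 43; Willis about the carrier]
ring teeth: 19 + 2·12 = 43
19(ω_sun−ω_arm) = −43(ω_ring−ω_arm),  ω_sun = 0, ω_arm = 1
ω_ring = 1 − (19/43)(0−1) = 62/43
ω_out/ω_in = 62/43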